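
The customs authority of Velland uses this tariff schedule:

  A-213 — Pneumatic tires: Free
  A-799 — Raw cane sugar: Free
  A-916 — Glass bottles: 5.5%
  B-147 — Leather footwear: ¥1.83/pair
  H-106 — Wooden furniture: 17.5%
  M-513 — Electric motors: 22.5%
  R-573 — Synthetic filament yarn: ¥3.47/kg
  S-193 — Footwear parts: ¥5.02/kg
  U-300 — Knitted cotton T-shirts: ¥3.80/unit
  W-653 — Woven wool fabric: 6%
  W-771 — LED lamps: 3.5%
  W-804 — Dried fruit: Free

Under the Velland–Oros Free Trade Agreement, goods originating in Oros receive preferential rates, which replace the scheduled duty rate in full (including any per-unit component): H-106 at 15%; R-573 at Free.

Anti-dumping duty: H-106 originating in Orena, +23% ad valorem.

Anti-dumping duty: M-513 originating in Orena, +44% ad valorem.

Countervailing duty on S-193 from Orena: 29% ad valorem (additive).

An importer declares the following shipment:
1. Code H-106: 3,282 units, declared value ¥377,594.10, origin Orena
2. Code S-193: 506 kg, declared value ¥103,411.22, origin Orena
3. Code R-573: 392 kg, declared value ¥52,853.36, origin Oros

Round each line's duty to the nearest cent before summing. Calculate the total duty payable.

¥185,454.98

Line 1 (H-106, Orena, 3,282 units, ¥377,594.10):
Base rate for H-106 is 17.5%.
H-106 has an FTA preferential rate, but origin Orena is not Oros; base rate stands.
Additional duty on H-106 from Orena: +23%. Applied ad valorem rate: 17.5% + 23% = 40.5%.
Duty = ¥377,594.10 × 40.5% = ¥152,925.61.
Line 2 (S-193, Orena, 506 kg, ¥103,411.22):
Base rate for S-193 is ¥5.02/kg.
Additional duty on S-193 from Orena: +29% ad valorem. Applied ad valorem rate = 29%.
Duty = ¥103,411.22 × 29% + 506 × ¥5.02 = ¥32,529.37.
Line 3 (R-573, Oros, 392 kg, ¥52,853.36):
Base rate for R-573 is ¥3.47/kg.
Origin Oros qualifies under the Velland–Oros agreement and R-573 is covered: preferential rate Free applies instead.
Duty = ¥52,853.36 × 0% = ¥0.00.
Total = ¥152,925.61 + ¥32,529.37 + ¥0.00 = ¥185,454.98.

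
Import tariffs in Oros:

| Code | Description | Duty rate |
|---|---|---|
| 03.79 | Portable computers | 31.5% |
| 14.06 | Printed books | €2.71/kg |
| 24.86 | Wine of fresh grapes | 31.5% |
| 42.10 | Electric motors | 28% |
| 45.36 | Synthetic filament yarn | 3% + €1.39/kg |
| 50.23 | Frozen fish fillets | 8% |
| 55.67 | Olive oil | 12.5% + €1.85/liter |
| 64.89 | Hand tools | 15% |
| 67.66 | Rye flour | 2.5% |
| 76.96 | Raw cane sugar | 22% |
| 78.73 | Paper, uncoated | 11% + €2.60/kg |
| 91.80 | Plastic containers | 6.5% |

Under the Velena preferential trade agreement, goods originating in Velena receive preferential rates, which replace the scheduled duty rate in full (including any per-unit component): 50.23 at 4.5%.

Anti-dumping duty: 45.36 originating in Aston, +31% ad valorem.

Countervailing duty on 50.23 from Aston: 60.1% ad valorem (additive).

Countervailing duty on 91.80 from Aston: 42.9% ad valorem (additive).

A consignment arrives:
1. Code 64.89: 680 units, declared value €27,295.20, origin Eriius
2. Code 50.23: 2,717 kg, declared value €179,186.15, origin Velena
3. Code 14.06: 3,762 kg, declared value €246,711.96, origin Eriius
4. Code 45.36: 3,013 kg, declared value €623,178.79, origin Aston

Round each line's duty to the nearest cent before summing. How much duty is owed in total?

Line 1 (64.89, Eriius, 680 units, €27,295.20):
Base rate for 64.89 is 15%.
Duty = €27,295.20 × 15% = €4,094.28.
Line 2 (50.23, Velena, 2,717 kg, €179,186.15):
Base rate for 50.23 is 8%.
Origin Velena qualifies under the Oros–Velena agreement and 50.23 is covered: preferential rate 4.5% applies instead.
The additional-duty order on 50.23 targets Aston, not Velena; it does not apply.
Duty = €179,186.15 × 4.5% = €8,063.38.
Line 3 (14.06, Eriius, 3,762 kg, €246,711.96):
Base rate for 14.06 is €2.71/kg.
Duty = 3,762 × €2.71 = €10,195.02.
Line 4 (45.36, Aston, 3,013 kg, €623,178.79):
Base rate for 45.36 is 3% + €1.39/kg.
Additional duty on 45.36 from Aston: +31%. Applied ad valorem rate: 3% + 31% = 34%.
Duty = €623,178.79 × 34% + 3,013 × €1.39 = €216,068.86.
Total = €4,094.28 + €8,063.38 + €10,195.02 + €216,068.86 = €238,421.54.

€238,421.54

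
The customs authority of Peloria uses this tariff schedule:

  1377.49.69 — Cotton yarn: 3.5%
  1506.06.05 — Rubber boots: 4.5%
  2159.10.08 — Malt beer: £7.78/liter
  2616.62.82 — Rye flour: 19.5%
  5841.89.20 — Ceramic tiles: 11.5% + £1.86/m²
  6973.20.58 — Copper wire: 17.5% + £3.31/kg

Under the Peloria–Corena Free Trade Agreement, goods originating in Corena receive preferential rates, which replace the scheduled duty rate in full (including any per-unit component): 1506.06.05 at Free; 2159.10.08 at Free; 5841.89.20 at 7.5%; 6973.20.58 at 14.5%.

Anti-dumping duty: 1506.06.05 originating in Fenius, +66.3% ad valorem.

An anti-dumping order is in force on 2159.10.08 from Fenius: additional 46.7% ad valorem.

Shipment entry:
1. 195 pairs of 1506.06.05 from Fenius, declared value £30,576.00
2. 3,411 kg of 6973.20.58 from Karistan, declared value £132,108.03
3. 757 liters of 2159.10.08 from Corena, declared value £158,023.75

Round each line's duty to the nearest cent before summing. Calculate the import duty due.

£56,057.13

Line 1 (1506.06.05, Fenius, 195 pairs, £30,576.00):
Base rate for 1506.06.05 is 4.5%.
1506.06.05 has an FTA preferential rate, but origin Fenius is not Corena; base rate stands.
Additional duty on 1506.06.05 from Fenius: +66.3%. Applied ad valorem rate: 4.5% + 66.3% = 70.8%.
Duty = £30,576.00 × 70.8% = £21,647.81.
Line 2 (6973.20.58, Karistan, 3,411 kg, £132,108.03):
Base rate for 6973.20.58 is 17.5% + £3.31/kg.
6973.20.58 has an FTA preferential rate, but origin Karistan is not Corena; base rate stands.
Duty = £132,108.03 × 17.5% + 3,411 × £3.31 = £34,409.32.
Line 3 (2159.10.08, Corena, 757 liters, £158,023.75):
Base rate for 2159.10.08 is £7.78/liter.
Origin Corena qualifies under the Peloria–Corena agreement and 2159.10.08 is covered: preferential rate Free applies instead.
The additional-duty order on 2159.10.08 targets Fenius, not Corena; it does not apply.
Duty = £158,023.75 × 0% = £0.00.
Total = £21,647.81 + £34,409.32 + £0.00 = £56,057.13.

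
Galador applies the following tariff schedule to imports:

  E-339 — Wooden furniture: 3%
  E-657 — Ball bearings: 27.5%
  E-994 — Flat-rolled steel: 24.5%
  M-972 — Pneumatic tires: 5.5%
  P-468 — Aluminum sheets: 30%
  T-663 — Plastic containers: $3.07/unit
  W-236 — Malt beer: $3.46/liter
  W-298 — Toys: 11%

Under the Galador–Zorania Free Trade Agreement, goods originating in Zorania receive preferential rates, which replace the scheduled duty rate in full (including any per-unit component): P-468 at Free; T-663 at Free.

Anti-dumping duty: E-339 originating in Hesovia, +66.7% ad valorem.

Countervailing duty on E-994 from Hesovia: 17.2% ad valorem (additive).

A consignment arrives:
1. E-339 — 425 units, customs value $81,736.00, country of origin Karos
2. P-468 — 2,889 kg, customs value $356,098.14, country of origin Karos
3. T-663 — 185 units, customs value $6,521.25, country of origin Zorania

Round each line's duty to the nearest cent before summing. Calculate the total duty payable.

$109,281.52

Line 1 (E-339, Karos, 425 units, $81,736.00):
Base rate for E-339 is 3%.
The additional-duty order on E-339 targets Hesovia, not Karos; it does not apply.
Duty = $81,736.00 × 3% = $2,452.08.
Line 2 (P-468, Karos, 2,889 kg, $356,098.14):
Base rate for P-468 is 30%.
P-468 has an FTA preferential rate, but origin Karos is not Zorania; base rate stands.
Duty = $356,098.14 × 30% = $106,829.44.
Line 3 (T-663, Zorania, 185 units, $6,521.25):
Base rate for T-663 is $3.07/unit.
Origin Zorania qualifies under the Galador–Zorania agreement and T-663 is covered: preferential rate Free applies instead.
Duty = $6,521.25 × 0% = $0.00.
Total = $2,452.08 + $106,829.44 + $0.00 = $109,281.52.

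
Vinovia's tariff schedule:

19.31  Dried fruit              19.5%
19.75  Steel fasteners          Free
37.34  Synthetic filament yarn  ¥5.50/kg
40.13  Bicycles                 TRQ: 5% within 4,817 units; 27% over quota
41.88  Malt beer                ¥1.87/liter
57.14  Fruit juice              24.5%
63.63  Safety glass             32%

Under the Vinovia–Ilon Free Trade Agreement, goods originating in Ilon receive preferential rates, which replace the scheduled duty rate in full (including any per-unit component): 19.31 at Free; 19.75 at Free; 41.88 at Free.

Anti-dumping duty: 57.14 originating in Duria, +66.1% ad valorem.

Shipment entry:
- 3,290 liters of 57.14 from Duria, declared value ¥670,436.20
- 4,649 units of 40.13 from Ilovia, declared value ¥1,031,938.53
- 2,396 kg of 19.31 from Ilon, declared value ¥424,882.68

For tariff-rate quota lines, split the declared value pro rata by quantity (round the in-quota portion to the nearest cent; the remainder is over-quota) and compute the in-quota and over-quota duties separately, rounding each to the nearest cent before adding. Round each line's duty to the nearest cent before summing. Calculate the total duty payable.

¥659,012.13

Line 1 (57.14, Duria, 3,290 liters, ¥670,436.20):
Base rate for 57.14 is 24.5%.
Additional duty on 57.14 from Duria: +66.1%. Applied ad valorem rate: 24.5% + 66.1% = 90.6%.
Duty = ¥670,436.20 × 90.6% = ¥607,415.20.
Line 2 (40.13, Ilovia, 4,649 units, ¥1,031,938.53):
Code 40.13 is under a tariff-rate quota (threshold 4,817 units). Quantity 4,649 units is within the quota, so the in-quota rate 5% applies to the full value.
Duty = ¥1,031,938.53 × 5% = ¥51,596.93.
Line 3 (19.31, Ilon, 2,396 kg, ¥424,882.68):
Base rate for 19.31 is 19.5%.
Origin Ilon qualifies under the Vinovia–Ilon agreement and 19.31 is covered: preferential rate Free applies instead.
Duty = ¥424,882.68 × 0% = ¥0.00.
Total = ¥607,415.20 + ¥51,596.93 + ¥0.00 = ¥659,012.13.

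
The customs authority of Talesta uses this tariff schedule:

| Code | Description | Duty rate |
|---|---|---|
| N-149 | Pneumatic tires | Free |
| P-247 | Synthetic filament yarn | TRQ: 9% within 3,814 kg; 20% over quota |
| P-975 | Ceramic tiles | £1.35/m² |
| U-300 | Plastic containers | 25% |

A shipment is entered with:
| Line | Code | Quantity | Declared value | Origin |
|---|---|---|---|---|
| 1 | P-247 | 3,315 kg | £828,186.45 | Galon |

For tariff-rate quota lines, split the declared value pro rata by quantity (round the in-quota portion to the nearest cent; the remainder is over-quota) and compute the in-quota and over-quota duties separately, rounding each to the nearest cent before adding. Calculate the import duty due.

£74,536.78

Line 1 (P-247, Galon, 3,315 kg, £828,186.45):
Code P-247 is under a tariff-rate quota (threshold 3,814 kg). Quantity 3,315 kg is within the quota, so the in-quota rate 9% applies to the full value.
Duty = £828,186.45 × 9% = £74,536.78.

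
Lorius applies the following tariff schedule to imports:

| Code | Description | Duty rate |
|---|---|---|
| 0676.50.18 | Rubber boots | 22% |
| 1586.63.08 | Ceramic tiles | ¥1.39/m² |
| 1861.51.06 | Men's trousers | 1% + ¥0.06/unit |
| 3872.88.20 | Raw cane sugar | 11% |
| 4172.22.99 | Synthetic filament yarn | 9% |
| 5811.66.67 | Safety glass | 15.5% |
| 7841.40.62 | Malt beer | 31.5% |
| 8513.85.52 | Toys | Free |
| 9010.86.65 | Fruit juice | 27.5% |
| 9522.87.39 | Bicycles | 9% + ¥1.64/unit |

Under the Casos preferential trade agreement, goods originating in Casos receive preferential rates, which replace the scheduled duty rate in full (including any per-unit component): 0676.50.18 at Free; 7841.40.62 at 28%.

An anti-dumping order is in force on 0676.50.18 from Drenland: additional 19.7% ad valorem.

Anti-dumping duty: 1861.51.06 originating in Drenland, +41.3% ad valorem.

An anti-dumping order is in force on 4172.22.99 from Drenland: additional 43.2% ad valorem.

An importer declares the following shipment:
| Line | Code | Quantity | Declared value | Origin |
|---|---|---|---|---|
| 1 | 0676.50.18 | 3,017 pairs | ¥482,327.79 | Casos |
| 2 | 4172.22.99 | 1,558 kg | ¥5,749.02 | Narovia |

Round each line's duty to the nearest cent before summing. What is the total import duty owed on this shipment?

Line 1 (0676.50.18, Casos, 3,017 pairs, ¥482,327.79):
Base rate for 0676.50.18 is 22%.
Origin Casos qualifies under the Lorius–Casos agreement and 0676.50.18 is covered: preferential rate Free applies instead.
The additional-duty order on 0676.50.18 targets Drenland, not Casos; it does not apply.
Duty = ¥482,327.79 × 0% = ¥0.00.
Line 2 (4172.22.99, Narovia, 1,558 kg, ¥5,749.02):
Base rate for 4172.22.99 is 9%.
The additional-duty order on 4172.22.99 targets Drenland, not Narovia; it does not apply.
Duty = ¥5,749.02 × 9% = ¥517.41.
Total = ¥0.00 + ¥517.41 = ¥517.41.

¥517.41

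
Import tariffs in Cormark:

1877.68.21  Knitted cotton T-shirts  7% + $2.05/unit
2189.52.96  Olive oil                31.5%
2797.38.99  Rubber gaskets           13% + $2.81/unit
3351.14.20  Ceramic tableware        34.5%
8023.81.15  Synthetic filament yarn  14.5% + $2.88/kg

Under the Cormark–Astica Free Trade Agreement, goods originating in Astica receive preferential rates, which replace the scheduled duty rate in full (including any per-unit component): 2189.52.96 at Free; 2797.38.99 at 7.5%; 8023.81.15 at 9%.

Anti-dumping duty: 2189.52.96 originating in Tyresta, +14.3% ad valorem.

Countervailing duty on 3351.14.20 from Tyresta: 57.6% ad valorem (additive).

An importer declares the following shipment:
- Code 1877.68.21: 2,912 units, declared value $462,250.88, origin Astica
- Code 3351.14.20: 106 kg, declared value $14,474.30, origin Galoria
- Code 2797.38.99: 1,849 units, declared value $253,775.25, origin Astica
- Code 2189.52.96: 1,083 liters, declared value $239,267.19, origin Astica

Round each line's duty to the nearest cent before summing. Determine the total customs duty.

$62,353.93

Line 1 (1877.68.21, Astica, 2,912 units, $462,250.88):
Base rate for 1877.68.21 is 7% + $2.05/unit.
Origin Astica is the FTA partner but 1877.68.21 is not on the preference list; base rate stands.
Duty = $462,250.88 × 7% + 2,912 × $2.05 = $38,327.16.
Line 2 (3351.14.20, Galoria, 106 kg, $14,474.30):
Base rate for 3351.14.20 is 34.5%.
The additional-duty order on 3351.14.20 targets Tyresta, not Galoria; it does not apply.
Duty = $14,474.30 × 34.5% = $4,993.63.
Line 3 (2797.38.99, Astica, 1,849 units, $253,775.25):
Base rate for 2797.38.99 is 13% + $2.81/unit.
Origin Astica qualifies under the Cormark–Astica agreement and 2797.38.99 is covered: preferential rate 7.5% applies instead.
Duty = $253,775.25 × 7.5% = $19,033.14.
Line 4 (2189.52.96, Astica, 1,083 liters, $239,267.19):
Base rate for 2189.52.96 is 31.5%.
Origin Astica qualifies under the Cormark–Astica agreement and 2189.52.96 is covered: preferential rate Free applies instead.
The additional-duty order on 2189.52.96 targets Tyresta, not Astica; it does not apply.
Duty = $239,267.19 × 0% = $0.00.
Total = $38,327.16 + $4,993.63 + $19,033.14 + $0.00 = $62,353.93.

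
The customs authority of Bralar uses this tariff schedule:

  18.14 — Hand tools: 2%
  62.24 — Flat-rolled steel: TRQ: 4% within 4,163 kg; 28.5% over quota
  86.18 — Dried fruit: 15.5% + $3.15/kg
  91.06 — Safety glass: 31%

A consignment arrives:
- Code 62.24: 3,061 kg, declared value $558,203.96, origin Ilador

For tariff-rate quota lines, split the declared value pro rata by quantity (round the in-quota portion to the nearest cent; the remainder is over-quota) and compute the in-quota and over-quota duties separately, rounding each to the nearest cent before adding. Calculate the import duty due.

Line 1 (62.24, Ilador, 3,061 kg, $558,203.96):
Code 62.24 is under a tariff-rate quota (threshold 4,163 kg). Quantity 3,061 kg is within the quota, so the in-quota rate 4% applies to the full value.
Duty = $558,203.96 × 4% = $22,328.16.

$22,328.16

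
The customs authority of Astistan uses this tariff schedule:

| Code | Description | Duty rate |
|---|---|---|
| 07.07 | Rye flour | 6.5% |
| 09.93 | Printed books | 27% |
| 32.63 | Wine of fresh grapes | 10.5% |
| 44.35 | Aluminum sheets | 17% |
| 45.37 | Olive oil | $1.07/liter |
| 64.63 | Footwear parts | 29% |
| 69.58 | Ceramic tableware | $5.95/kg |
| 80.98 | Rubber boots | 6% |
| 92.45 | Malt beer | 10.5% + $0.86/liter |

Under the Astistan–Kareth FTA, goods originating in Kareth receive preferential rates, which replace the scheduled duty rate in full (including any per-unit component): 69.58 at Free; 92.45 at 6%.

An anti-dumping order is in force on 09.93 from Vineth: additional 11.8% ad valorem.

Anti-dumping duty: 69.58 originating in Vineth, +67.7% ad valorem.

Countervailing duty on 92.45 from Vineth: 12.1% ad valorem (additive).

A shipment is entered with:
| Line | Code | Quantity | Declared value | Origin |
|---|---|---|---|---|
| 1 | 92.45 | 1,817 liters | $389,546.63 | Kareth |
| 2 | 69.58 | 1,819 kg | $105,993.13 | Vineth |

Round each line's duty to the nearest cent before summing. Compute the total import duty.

Line 1 (92.45, Kareth, 1,817 liters, $389,546.63):
Base rate for 92.45 is 10.5% + $0.86/liter.
Origin Kareth qualifies under the Astistan–Kareth agreement and 92.45 is covered: preferential rate 6% applies instead.
The additional-duty order on 92.45 targets Vineth, not Kareth; it does not apply.
Duty = $389,546.63 × 6% = $23,372.80.
Line 2 (69.58, Vineth, 1,819 kg, $105,993.13):
Base rate for 69.58 is $5.95/kg.
69.58 has an FTA preferential rate, but origin Vineth is not Kareth; base rate stands.
Additional duty on 69.58 from Vineth: +67.7% ad valorem. Applied ad valorem rate = 67.7%.
Duty = $105,993.13 × 67.7% + 1,819 × $5.95 = $82,580.40.
Total = $23,372.80 + $82,580.40 = $105,953.20.

$105,953.20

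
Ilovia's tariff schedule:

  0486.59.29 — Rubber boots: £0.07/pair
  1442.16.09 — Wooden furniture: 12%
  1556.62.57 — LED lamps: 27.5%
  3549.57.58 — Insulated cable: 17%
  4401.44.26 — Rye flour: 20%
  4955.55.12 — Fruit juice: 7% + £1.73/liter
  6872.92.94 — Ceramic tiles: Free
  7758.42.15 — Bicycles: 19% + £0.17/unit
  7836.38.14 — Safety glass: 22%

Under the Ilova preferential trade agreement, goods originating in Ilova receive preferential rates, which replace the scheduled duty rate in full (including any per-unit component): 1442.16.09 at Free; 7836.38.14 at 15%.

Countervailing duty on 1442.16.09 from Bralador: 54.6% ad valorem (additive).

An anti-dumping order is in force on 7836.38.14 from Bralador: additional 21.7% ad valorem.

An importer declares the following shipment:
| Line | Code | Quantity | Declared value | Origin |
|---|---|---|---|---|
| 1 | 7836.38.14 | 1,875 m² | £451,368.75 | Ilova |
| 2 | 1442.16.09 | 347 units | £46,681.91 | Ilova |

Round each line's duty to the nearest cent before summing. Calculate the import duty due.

£67,705.31

Line 1 (7836.38.14, Ilova, 1,875 m², £451,368.75):
Base rate for 7836.38.14 is 22%.
Origin Ilova qualifies under the Ilovia–Ilova agreement and 7836.38.14 is covered: preferential rate 15% applies instead.
The additional-duty order on 7836.38.14 targets Bralador, not Ilova; it does not apply.
Duty = £451,368.75 × 15% = £67,705.31.
Line 2 (1442.16.09, Ilova, 347 units, £46,681.91):
Base rate for 1442.16.09 is 12%.
Origin Ilova qualifies under the Ilovia–Ilova agreement and 1442.16.09 is covered: preferential rate Free applies instead.
The additional-duty order on 1442.16.09 targets Bralador, not Ilova; it does not apply.
Duty = £46,681.91 × 0% = £0.00.
Total = £67,705.31 + £0.00 = £67,705.31.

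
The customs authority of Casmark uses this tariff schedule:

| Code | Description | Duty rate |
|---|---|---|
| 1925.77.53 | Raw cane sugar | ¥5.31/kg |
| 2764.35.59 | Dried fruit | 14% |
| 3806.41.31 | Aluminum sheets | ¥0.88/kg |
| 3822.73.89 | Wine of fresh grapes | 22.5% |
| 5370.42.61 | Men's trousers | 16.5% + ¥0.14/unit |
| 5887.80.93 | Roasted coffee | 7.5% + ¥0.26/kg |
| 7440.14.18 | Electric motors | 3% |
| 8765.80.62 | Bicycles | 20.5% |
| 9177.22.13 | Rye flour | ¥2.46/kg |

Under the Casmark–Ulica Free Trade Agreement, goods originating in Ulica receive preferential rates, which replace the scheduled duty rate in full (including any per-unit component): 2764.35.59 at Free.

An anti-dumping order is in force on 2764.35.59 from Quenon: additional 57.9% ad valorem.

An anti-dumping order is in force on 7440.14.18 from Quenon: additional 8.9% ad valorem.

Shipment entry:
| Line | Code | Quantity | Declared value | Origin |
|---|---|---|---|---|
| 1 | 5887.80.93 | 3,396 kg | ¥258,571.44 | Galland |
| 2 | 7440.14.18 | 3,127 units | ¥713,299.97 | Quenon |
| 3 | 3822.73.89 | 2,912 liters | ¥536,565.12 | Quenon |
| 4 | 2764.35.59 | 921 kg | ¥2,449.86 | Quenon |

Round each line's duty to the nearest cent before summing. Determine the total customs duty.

¥227,647.12

Line 1 (5887.80.93, Galland, 3,396 kg, ¥258,571.44):
Base rate for 5887.80.93 is 7.5% + ¥0.26/kg.
Duty = ¥258,571.44 × 7.5% + 3,396 × ¥0.26 = ¥20,275.82.
Line 2 (7440.14.18, Quenon, 3,127 units, ¥713,299.97):
Base rate for 7440.14.18 is 3%.
Additional duty on 7440.14.18 from Quenon: +8.9%. Applied ad valorem rate: 3% + 8.9% = 11.9%.
Duty = ¥713,299.97 × 11.9% = ¥84,882.70.
Line 3 (3822.73.89, Quenon, 2,912 liters, ¥536,565.12):
Base rate for 3822.73.89 is 22.5%.
Duty = ¥536,565.12 × 22.5% = ¥120,727.15.
Line 4 (2764.35.59, Quenon, 921 kg, ¥2,449.86):
Base rate for 2764.35.59 is 14%.
2764.35.59 has an FTA preferential rate, but origin Quenon is not Ulica; base rate stands.
Additional duty on 2764.35.59 from Quenon: +57.9%. Applied ad valorem rate: 14% + 57.9% = 71.9%.
Duty = ¥2,449.86 × 71.9% = ¥1,761.45.
Total = ¥20,275.82 + ¥84,882.70 + ¥120,727.15 + ¥1,761.45 = ¥227,647.12.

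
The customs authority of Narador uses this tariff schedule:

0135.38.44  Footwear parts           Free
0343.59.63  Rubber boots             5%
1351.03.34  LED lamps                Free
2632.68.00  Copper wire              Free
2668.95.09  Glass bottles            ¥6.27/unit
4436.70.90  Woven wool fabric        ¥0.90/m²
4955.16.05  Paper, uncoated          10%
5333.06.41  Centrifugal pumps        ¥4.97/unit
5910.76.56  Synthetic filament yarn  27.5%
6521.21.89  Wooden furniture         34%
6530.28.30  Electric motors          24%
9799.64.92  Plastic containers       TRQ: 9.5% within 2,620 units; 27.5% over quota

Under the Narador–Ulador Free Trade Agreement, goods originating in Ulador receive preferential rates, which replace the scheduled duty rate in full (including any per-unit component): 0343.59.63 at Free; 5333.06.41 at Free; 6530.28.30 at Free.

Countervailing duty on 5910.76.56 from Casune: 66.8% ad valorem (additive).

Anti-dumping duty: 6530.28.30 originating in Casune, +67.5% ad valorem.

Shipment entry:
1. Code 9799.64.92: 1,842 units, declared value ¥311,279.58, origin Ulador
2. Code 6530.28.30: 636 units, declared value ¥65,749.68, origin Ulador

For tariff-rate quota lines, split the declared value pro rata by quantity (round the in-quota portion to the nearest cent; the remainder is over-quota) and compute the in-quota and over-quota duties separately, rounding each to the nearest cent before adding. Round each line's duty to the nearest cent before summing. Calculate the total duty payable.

¥29,571.56

Line 1 (9799.64.92, Ulador, 1,842 units, ¥311,279.58):
Code 9799.64.92 is under a tariff-rate quota (threshold 2,620 units). Quantity 1,842 units is within the quota, so the in-quota rate 9.5% applies to the full value.
Duty = ¥311,279.58 × 9.5% = ¥29,571.56.
Line 2 (6530.28.30, Ulador, 636 units, ¥65,749.68):
Base rate for 6530.28.30 is 24%.
Origin Ulador qualifies under the Narador–Ulador agreement and 6530.28.30 is covered: preferential rate Free applies instead.
The additional-duty order on 6530.28.30 targets Casune, not Ulador; it does not apply.
Duty = ¥65,749.68 × 0% = ¥0.00.
Total = ¥29,571.56 + ¥0.00 = ¥29,571.56.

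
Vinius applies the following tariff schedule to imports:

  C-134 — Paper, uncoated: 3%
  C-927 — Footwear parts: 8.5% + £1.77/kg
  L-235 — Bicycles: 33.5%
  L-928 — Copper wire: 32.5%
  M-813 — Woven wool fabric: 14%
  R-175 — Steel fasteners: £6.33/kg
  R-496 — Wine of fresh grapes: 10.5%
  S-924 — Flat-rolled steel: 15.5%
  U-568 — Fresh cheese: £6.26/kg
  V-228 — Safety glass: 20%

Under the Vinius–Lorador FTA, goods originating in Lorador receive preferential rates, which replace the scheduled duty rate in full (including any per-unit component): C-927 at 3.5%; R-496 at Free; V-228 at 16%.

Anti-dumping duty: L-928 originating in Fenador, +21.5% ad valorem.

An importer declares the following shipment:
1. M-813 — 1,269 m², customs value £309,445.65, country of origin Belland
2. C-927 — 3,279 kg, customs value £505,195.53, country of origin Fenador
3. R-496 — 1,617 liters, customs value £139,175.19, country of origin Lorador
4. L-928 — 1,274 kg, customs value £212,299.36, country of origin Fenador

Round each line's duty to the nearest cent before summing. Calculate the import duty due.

£206,709.49

Line 1 (M-813, Belland, 1,269 m², £309,445.65):
Base rate for M-813 is 14%.
Duty = £309,445.65 × 14% = £43,322.39.
Line 2 (C-927, Fenador, 3,279 kg, £505,195.53):
Base rate for C-927 is 8.5% + £1.77/kg.
C-927 has an FTA preferential rate, but origin Fenador is not Lorador; base rate stands.
Duty = £505,195.53 × 8.5% + 3,279 × £1.77 = £48,745.45.
Line 3 (R-496, Lorador, 1,617 liters, £139,175.19):
Base rate for R-496 is 10.5%.
Origin Lorador qualifies under the Vinius–Lorador agreement and R-496 is covered: preferential rate Free applies instead.
Duty = £139,175.19 × 0% = £0.00.
Line 4 (L-928, Fenador, 1,274 kg, £212,299.36):
Base rate for L-928 is 32.5%.
Additional duty on L-928 from Fenador: +21.5%. Applied ad valorem rate: 32.5% + 21.5% = 54%.
Duty = £212,299.36 × 54% = £114,641.65.
Total = £43,322.39 + £48,745.45 + £0.00 + £114,641.65 = £206,709.49.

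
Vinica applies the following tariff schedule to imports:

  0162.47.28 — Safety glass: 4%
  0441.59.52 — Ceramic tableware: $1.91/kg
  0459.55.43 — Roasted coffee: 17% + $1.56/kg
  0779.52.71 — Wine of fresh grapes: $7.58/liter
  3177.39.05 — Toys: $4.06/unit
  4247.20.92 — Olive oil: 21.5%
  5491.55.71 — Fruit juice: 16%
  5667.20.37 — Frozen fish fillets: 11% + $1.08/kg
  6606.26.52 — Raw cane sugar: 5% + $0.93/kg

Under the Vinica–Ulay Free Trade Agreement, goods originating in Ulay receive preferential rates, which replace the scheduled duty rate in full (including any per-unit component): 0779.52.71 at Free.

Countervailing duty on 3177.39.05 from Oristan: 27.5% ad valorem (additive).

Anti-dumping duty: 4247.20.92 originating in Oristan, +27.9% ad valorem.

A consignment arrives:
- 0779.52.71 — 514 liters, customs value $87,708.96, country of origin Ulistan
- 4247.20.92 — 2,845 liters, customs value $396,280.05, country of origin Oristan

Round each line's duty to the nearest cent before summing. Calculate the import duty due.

$199,658.46

Line 1 (0779.52.71, Ulistan, 514 liters, $87,708.96):
Base rate for 0779.52.71 is $7.58/liter.
0779.52.71 has an FTA preferential rate, but origin Ulistan is not Ulay; base rate stands.
Duty = 514 × $7.58 = $3,896.12.
Line 2 (4247.20.92, Oristan, 2,845 liters, $396,280.05):
Base rate for 4247.20.92 is 21.5%.
Additional duty on 4247.20.92 from Oristan: +27.9%. Applied ad valorem rate: 21.5% + 27.9% = 49.4%.
Duty = $396,280.05 × 49.4% = $195,762.34.
Total = $3,896.12 + $195,762.34 = $199,658.46.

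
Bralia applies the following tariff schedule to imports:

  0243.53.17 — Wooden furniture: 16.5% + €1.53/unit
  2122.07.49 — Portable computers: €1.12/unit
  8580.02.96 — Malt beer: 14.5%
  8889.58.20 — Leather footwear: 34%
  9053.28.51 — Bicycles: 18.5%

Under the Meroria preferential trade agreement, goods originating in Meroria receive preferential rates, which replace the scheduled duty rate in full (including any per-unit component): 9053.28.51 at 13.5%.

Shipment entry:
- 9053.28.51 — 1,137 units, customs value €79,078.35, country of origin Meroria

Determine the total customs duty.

€10,675.58

Line 1 (9053.28.51, Meroria, 1,137 units, €79,078.35):
Base rate for 9053.28.51 is 18.5%.
Origin Meroria qualifies under the Bralia–Meroria agreement and 9053.28.51 is covered: preferential rate 13.5% applies instead.
Duty = €79,078.35 × 13.5% = €10,675.58.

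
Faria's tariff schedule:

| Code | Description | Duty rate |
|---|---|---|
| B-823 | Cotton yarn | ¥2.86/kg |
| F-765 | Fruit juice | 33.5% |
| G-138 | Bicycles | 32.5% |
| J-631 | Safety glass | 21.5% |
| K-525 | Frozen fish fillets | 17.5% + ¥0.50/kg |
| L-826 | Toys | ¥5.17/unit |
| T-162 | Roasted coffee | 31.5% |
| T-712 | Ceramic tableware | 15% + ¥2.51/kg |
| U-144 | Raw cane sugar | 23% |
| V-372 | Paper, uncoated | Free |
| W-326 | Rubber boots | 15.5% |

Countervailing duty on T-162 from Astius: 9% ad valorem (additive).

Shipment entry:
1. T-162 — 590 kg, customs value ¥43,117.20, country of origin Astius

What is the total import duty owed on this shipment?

¥17,462.47

Line 1 (T-162, Astius, 590 kg, ¥43,117.20):
Base rate for T-162 is 31.5%.
Additional duty on T-162 from Astius: +9%. Applied ad valorem rate: 31.5% + 9% = 40.5%.
Duty = ¥43,117.20 × 40.5% = ¥17,462.47.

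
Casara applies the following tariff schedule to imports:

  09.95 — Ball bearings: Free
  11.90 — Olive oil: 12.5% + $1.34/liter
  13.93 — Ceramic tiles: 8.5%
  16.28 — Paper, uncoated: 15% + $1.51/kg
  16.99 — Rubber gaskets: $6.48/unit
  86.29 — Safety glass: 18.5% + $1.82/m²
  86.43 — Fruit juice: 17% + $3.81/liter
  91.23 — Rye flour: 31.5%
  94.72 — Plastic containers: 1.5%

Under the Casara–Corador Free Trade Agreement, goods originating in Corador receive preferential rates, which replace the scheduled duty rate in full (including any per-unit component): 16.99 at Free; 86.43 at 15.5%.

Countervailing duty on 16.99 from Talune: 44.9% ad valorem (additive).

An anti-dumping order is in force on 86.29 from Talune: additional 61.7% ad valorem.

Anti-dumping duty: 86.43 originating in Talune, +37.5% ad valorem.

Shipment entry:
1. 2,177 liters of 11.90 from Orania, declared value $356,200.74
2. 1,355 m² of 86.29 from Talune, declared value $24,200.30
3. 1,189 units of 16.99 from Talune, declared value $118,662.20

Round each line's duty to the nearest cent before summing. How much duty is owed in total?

$130,301.06

Line 1 (11.90, Orania, 2,177 liters, $356,200.74):
Base rate for 11.90 is 12.5% + $1.34/liter.
Duty = $356,200.74 × 12.5% + 2,177 × $1.34 = $47,442.27.
Line 2 (86.29, Talune, 1,355 m², $24,200.30):
Base rate for 86.29 is 18.5% + $1.82/m².
Additional duty on 86.29 from Talune: +61.7%. Applied ad valorem rate: 18.5% + 61.7% = 80.2%.
Duty = $24,200.30 × 80.2% + 1,355 × $1.82 = $21,874.74.
Line 3 (16.99, Talune, 1,189 units, $118,662.20):
Base rate for 16.99 is $6.48/unit.
16.99 has an FTA preferential rate, but origin Talune is not Corador; base rate stands.
Additional duty on 16.99 from Talune: +44.9% ad valorem. Applied ad valorem rate = 44.9%.
Duty = $118,662.20 × 44.9% + 1,189 × $6.48 = $60,984.05.
Total = $47,442.27 + $21,874.74 + $60,984.05 = $130,301.06.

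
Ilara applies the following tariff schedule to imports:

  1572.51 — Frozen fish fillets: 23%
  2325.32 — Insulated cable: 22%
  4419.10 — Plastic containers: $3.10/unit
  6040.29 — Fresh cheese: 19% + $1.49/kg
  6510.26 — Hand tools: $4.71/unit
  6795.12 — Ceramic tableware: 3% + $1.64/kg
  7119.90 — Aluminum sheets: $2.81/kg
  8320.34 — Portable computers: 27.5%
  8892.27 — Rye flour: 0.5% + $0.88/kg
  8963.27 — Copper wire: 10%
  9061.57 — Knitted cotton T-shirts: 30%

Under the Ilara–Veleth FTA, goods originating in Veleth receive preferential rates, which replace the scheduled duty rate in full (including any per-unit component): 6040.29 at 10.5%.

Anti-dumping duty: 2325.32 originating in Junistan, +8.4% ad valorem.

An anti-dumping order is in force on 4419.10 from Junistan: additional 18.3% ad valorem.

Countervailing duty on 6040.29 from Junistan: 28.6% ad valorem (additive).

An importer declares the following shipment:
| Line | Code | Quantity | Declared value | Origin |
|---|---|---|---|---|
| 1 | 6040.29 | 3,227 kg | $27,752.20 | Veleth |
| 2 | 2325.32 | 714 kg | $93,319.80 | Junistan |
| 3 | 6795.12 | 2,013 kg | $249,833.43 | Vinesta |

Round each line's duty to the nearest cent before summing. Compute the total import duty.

Line 1 (6040.29, Veleth, 3,227 kg, $27,752.20):
Base rate for 6040.29 is 19% + $1.49/kg.
Origin Veleth qualifies under the Ilara–Veleth agreement and 6040.29 is covered: preferential rate 10.5% applies instead.
The additional-duty order on 6040.29 targets Junistan, not Veleth; it does not apply.
Duty = $27,752.20 × 10.5% = $2,913.98.
Line 2 (2325.32, Junistan, 714 kg, $93,319.80):
Base rate for 2325.32 is 22%.
Additional duty on 2325.32 from Junistan: +8.4%. Applied ad valorem rate: 22% + 8.4% = 30.4%.
Duty = $93,319.80 × 30.4% = $28,369.22.
Line 3 (6795.12, Vinesta, 2,013 kg, $249,833.43):
Base rate for 6795.12 is 3% + $1.64/kg.
Duty = $249,833.43 × 3% + 2,013 × $1.64 = $10,796.32.
Total = $2,913.98 + $28,369.22 + $10,796.32 = $42,079.52.

$42,079.52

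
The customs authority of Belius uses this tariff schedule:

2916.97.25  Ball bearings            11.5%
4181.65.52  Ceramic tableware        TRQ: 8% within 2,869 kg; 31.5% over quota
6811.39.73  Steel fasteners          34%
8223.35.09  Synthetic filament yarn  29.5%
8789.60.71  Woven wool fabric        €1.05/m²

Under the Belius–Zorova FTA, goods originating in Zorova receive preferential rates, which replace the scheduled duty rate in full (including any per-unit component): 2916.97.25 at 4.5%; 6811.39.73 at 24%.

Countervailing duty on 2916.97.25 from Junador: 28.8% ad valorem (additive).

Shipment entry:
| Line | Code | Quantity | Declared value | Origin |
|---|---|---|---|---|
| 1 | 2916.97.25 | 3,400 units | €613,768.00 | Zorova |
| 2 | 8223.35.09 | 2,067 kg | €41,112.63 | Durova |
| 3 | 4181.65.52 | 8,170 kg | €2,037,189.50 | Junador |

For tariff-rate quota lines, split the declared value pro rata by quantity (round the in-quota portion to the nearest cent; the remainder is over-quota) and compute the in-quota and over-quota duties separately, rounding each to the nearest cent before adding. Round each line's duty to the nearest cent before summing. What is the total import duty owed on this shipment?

€513,346.97

Line 1 (2916.97.25, Zorova, 3,400 units, €613,768.00):
Base rate for 2916.97.25 is 11.5%.
Origin Zorova qualifies under the Belius–Zorova agreement and 2916.97.25 is covered: preferential rate 4.5% applies instead.
The additional-duty order on 2916.97.25 targets Junador, not Zorova; it does not apply.
Duty = €613,768.00 × 4.5% = €27,619.56.
Line 2 (8223.35.09, Durova, 2,067 kg, €41,112.63):
Base rate for 8223.35.09 is 29.5%.
Duty = €41,112.63 × 29.5% = €12,128.23.
Line 3 (4181.65.52, Junador, 8,170 kg, €2,037,189.50):
Code 4181.65.52 is under a tariff-rate quota (threshold 2,869 kg). In-quota: 2,869 kg at 8%; over-quota: 5,301 kg at 31.5%.
Pro-rata value split: in-quota = €2,037,189.50 × 2,869/8,170 = €715,385.15; over-quota = €2,037,189.50 − €715,385.15 = €1,321,804.35.
In-quota duty = €715,385.15 × 8% = €57,230.81. Over-quota duty = €1,321,804.35 × 31.5% = €416,368.37.
Line duty = €57,230.81 + €416,368.37 = €473,599.18.
Total = €27,619.56 + €12,128.23 + €473,599.18 = €513,346.97.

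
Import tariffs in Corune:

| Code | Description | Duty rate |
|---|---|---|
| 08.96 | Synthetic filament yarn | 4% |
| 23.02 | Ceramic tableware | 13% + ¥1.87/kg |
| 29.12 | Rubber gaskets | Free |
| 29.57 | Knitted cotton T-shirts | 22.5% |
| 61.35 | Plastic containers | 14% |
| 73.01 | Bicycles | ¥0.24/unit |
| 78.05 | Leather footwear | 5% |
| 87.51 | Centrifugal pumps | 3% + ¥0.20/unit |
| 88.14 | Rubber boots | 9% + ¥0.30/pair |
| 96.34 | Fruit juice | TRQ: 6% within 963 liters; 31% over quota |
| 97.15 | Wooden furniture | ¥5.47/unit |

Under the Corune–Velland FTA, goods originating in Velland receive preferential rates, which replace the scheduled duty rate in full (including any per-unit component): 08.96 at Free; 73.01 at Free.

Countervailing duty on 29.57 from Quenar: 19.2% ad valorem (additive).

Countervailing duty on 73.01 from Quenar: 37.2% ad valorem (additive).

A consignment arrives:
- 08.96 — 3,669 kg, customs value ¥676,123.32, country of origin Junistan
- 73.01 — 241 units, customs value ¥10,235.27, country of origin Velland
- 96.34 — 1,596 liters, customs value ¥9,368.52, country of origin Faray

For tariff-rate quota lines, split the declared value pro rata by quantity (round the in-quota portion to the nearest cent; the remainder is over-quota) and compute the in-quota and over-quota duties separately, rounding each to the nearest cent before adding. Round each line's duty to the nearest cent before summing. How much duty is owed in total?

Line 1 (08.96, Junistan, 3,669 kg, ¥676,123.32):
Base rate for 08.96 is 4%.
08.96 has an FTA preferential rate, but origin Junistan is not Velland; base rate stands.
Duty = ¥676,123.32 × 4% = ¥27,044.93.
Line 2 (73.01, Velland, 241 units, ¥10,235.27):
Base rate for 73.01 is ¥0.24/unit.
Origin Velland qualifies under the Corune–Velland agreement and 73.01 is covered: preferential rate Free applies instead.
The additional-duty order on 73.01 targets Quenar, not Velland; it does not apply.
Duty = ¥10,235.27 × 0% = ¥0.00.
Line 3 (96.34, Faray, 1,596 liters, ¥9,368.52):
Code 96.34 is under a tariff-rate quota (threshold 963 liters). In-quota: 963 liters at 6%; over-quota: 633 liters at 31%.
Pro-rata value split: in-quota = ¥9,368.52 × 963/1,596 = ¥5,652.81; over-quota = ¥9,368.52 − ¥5,652.81 = ¥3,715.71.
In-quota duty = ¥5,652.81 × 6% = ¥339.17. Over-quota duty = ¥3,715.71 × 31% = ¥1,151.87.
Line duty = ¥339.17 + ¥1,151.87 = ¥1,491.04.
Total = ¥27,044.93 + ¥0.00 + ¥1,491.04 = ¥28,535.97.

¥28,535.97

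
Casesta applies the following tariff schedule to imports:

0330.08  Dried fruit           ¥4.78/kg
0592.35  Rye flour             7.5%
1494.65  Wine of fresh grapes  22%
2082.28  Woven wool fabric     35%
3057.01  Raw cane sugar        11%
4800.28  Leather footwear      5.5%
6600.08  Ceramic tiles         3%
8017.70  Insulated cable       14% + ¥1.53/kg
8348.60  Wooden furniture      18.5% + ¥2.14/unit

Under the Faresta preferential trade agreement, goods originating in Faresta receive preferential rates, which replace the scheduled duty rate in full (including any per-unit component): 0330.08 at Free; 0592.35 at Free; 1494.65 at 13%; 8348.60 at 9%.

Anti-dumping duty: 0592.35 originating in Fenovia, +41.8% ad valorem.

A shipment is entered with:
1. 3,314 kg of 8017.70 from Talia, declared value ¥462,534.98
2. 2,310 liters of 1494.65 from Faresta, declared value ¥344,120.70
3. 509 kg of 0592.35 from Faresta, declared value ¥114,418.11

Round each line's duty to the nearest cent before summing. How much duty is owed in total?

¥114,561.01

Line 1 (8017.70, Talia, 3,314 kg, ¥462,534.98):
Base rate for 8017.70 is 14% + ¥1.53/kg.
Duty = ¥462,534.98 × 14% + 3,314 × ¥1.53 = ¥69,825.32.
Line 2 (1494.65, Faresta, 2,310 liters, ¥344,120.70):
Base rate for 1494.65 is 22%.
Origin Faresta qualifies under the Casesta–Faresta agreement and 1494.65 is covered: preferential rate 13% applies instead.
Duty = ¥344,120.70 × 13% = ¥44,735.69.
Line 3 (0592.35, Faresta, 509 kg, ¥114,418.11):
Base rate for 0592.35 is 7.5%.
Origin Faresta qualifies under the Casesta–Faresta agreement and 0592.35 is covered: preferential rate Free applies instead.
The additional-duty order on 0592.35 targets Fenovia, not Faresta; it does not apply.
Duty = ¥114,418.11 × 0% = ¥0.00.
Total = ¥69,825.32 + ¥44,735.69 + ¥0.00 = ¥114,561.01.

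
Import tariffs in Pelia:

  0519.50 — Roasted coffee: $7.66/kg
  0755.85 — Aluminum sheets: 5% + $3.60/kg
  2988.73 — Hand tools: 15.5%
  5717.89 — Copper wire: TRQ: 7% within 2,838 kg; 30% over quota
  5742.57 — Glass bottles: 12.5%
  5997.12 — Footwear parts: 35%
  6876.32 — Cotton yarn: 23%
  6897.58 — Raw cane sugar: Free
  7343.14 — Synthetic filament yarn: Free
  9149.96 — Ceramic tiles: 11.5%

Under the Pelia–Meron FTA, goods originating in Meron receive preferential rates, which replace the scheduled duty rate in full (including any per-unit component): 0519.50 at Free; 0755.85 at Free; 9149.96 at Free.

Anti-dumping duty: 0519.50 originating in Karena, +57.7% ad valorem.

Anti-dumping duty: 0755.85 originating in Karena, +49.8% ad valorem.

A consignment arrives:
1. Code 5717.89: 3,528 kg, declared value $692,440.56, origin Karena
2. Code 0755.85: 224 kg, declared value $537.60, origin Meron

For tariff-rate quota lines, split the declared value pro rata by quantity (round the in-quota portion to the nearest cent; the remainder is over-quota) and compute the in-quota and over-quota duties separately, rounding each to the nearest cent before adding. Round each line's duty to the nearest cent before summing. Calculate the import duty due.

Line 1 (5717.89, Karena, 3,528 kg, $692,440.56):
Code 5717.89 is under a tariff-rate quota (threshold 2,838 kg). In-quota: 2,838 kg at 7%; over-quota: 690 kg at 30%.
Pro-rata value split: in-quota = $692,440.56 × 2,838/3,528 = $557,014.26; over-quota = $692,440.56 − $557,014.26 = $135,426.30.
In-quota duty = $557,014.26 × 7% = $38,991.00. Over-quota duty = $135,426.30 × 30% = $40,627.89.
Line duty = $38,991.00 + $40,627.89 = $79,618.89.
Line 2 (0755.85, Meron, 224 kg, $537.60):
Base rate for 0755.85 is 5% + $3.60/kg.
Origin Meron qualifies under the Pelia–Meron agreement and 0755.85 is covered: preferential rate Free applies instead.
The additional-duty order on 0755.85 targets Karena, not Meron; it does not apply.
Duty = $537.60 × 0% = $0.00.
Total = $79,618.89 + $0.00 = $79,618.89.

$79,618.89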